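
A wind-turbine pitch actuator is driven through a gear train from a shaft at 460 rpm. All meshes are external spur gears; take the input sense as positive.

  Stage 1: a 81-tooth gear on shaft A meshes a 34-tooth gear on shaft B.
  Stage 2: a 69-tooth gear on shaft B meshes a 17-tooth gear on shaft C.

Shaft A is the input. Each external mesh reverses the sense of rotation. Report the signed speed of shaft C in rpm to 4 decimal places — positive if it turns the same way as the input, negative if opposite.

Stage 1 [81T→34T]: ω = 460.0000×81/34 = 1095.8824 rpm, dir flips to −; running = −1095.8824
Stage 2 [69T→17T]: ω = 1095.8824×69/17 = 4447.9931 rpm, dir flips to +; running = +4447.9931

+4447.9931 rpm (same as input, |ω| = 4447.9931 rpm)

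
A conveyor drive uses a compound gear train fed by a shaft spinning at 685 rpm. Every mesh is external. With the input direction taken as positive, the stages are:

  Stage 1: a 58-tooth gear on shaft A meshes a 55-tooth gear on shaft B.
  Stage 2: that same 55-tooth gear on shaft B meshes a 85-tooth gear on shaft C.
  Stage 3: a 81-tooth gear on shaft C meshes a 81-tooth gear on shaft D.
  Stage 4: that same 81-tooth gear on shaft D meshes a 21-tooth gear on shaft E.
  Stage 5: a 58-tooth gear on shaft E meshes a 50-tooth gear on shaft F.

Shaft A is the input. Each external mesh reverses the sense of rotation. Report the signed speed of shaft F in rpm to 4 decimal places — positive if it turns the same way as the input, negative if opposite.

Stage 1 [58T→55T]: ω = 685.0000×58/55 = 722.3636 rpm, dir flips to −; running = −722.3636
Stage 2 [55T→85T]: ω = 722.3636×55/85 = 467.4118 rpm, dir flips to +; running = +467.4118
Stage 3 [81T→81T]: ω = 467.4118×81/81 = 467.4118 rpm, dir flips to −; running = −467.4118
Stage 4 [81T→21T]: ω = 467.4118×81/21 = 1802.8739 rpm, dir flips to +; running = +1802.8739
Stage 5 [58T→50T]: ω = 1802.8739×58/50 = 2091.3338 rpm, dir flips to −; running = −2091.3338

-2091.3338 rpm (opposite to input, |ω| = 2091.3338 rpm)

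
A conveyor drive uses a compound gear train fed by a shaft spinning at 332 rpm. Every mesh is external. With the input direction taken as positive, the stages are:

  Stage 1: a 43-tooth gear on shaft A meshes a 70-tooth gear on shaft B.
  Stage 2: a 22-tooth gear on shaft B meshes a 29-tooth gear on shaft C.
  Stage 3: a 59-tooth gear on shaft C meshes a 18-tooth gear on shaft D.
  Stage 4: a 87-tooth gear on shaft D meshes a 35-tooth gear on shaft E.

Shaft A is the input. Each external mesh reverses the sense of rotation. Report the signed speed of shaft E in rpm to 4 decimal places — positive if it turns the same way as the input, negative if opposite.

+1260.5611 rpm (same as input, |ω| = 1260.5611 rpm)

Stage 1 [43T→70T]: ω = 332.0000×43/70 = 203.9429 rpm, dir flips to −; running = −203.9429
Stage 2 [22T→29T]: ω = 203.9429×22/29 = 154.7153 rpm, dir flips to +; running = +154.7153
Stage 3 [59T→18T]: ω = 154.7153×59/18 = 507.1223 rpm, dir flips to −; running = −507.1223
Stage 4 [87T→35T]: ω = 507.1223×87/35 = 1260.5611 rpm, dir flips to +; running = +1260.5611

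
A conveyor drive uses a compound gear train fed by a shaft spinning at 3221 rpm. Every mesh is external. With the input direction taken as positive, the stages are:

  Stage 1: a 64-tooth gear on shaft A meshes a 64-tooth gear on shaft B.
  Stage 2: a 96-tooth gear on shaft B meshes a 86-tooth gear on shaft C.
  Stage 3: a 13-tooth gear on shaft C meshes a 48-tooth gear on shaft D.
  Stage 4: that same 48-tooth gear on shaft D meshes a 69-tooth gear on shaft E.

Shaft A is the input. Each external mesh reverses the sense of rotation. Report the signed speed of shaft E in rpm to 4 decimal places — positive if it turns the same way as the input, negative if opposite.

+677.4196 rpm (same as input, |ω| = 677.4196 rpm)

Stage 1 [64T→64T]: ω = 3221.0000×64/64 = 3221.0000 rpm, dir flips to −; running = −3221.0000
Stage 2 [96T→86T]: ω = 3221.0000×96/86 = 3595.5349 rpm, dir flips to +; running = +3595.5349
Stage 3 [13T→48T]: ω = 3595.5349×13/48 = 973.7907 rpm, dir flips to −; running = −973.7907
Stage 4 [48T→69T]: ω = 973.7907×48/69 = 677.4196 rpm, dir flips to +; running = +677.4196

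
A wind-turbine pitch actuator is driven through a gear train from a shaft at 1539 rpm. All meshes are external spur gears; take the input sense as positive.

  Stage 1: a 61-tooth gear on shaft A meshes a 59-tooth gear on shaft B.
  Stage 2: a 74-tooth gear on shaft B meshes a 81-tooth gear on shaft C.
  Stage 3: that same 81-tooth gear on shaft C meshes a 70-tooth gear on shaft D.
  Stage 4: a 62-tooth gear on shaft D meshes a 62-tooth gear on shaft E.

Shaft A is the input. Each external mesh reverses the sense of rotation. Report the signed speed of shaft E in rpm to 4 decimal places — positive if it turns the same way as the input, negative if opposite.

+1682.0935 rpm (same as input, |ω| = 1682.0935 rpm)

Stage 1 [61T→59T]: ω = 1539.0000×61/59 = 1591.1695 rpm, dir flips to −; running = −1591.1695
Stage 2 [74T→81T]: ω = 1591.1695×74/81 = 1453.6610 rpm, dir flips to +; running = +1453.6610
Stage 3 [81T→70T]: ω = 1453.6610×81/70 = 1682.0935 rpm, dir flips to −; running = −1682.0935
Stage 4 [62T→62T]: ω = 1682.0935×62/62 = 1682.0935 rpm, dir flips to +; running = +1682.0935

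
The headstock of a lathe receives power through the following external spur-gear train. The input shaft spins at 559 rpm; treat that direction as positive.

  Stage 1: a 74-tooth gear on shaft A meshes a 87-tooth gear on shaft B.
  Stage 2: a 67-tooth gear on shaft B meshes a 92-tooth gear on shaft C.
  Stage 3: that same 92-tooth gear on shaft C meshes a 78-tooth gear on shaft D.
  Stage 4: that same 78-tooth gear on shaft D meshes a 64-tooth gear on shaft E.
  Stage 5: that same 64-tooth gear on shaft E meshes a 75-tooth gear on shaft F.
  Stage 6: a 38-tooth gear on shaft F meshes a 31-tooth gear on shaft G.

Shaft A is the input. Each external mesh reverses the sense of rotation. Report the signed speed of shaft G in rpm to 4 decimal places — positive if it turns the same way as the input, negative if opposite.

+520.6666 rpm (same as input, |ω| = 520.6666 rpm)

Stage 1 [74T→87T]: ω = 559.0000×74/87 = 475.4713 rpm, dir flips to −; running = −475.4713
Stage 2 [67T→92T]: ω = 475.4713×67/92 = 346.2671 rpm, dir flips to +; running = +346.2671
Stage 3 [92T→78T]: ω = 346.2671×92/78 = 408.4176 rpm, dir flips to −; running = −408.4176
Stage 4 [78T→64T]: ω = 408.4176×78/64 = 497.7590 rpm, dir flips to +; running = +497.7590
Stage 5 [64T→75T]: ω = 497.7590×64/75 = 424.7543 rpm, dir flips to −; running = −424.7543
Stage 6 [38T→31T]: ω = 424.7543×38/31 = 520.6666 rpm, dir flips to +; running = +520.6666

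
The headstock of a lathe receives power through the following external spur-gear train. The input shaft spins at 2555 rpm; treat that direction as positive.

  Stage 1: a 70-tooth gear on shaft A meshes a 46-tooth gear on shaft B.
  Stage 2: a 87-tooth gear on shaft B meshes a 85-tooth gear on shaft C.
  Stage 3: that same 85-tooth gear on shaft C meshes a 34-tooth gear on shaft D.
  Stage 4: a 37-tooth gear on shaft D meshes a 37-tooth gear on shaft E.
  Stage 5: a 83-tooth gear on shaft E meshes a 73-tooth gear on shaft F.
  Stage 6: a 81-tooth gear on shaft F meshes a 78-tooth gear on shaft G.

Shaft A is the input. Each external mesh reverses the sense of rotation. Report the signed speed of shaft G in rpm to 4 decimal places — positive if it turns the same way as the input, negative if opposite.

Stage 1 [70T→46T]: ω = 2555.0000×70/46 = 3888.0435 rpm, dir flips to −; running = −3888.0435
Stage 2 [87T→85T]: ω = 3888.0435×87/85 = 3979.5269 rpm, dir flips to +; running = +3979.5269
Stage 3 [85T→34T]: ω = 3979.5269×85/34 = 9948.8171 rpm, dir flips to −; running = −9948.8171
Stage 4 [37T→37T]: ω = 9948.8171×37/37 = 9948.8171 rpm, dir flips to +; running = +9948.8171
Stage 5 [83T→73T]: ω = 9948.8171×83/73 = 11311.6688 rpm, dir flips to −; running = −11311.6688
Stage 6 [81T→78T]: ω = 11311.6688×81/78 = 11746.7330 rpm, dir flips to +; running = +11746.7330

+11746.7330 rpm (same as input, |ω| = 11746.7330 rpm)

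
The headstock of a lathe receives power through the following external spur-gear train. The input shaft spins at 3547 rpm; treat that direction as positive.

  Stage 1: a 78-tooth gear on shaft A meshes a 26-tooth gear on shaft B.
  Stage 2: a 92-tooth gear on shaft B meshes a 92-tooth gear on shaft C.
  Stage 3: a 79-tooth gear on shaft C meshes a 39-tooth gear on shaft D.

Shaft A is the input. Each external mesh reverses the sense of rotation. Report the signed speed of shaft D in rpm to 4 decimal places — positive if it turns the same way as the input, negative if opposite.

-21554.8462 rpm (opposite to input, |ω| = 21554.8462 rpm)

Stage 1 [78T→26T]: ω = 3547.0000×78/26 = 10641.0000 rpm, dir flips to −; running = −10641.0000
Stage 2 [92T→92T]: ω = 10641.0000×92/92 = 10641.0000 rpm, dir flips to +; running = +10641.0000
Stage 3 [79T→39T]: ω = 10641.0000×79/39 = 21554.8462 rpm, dir flips to −; running = −21554.8462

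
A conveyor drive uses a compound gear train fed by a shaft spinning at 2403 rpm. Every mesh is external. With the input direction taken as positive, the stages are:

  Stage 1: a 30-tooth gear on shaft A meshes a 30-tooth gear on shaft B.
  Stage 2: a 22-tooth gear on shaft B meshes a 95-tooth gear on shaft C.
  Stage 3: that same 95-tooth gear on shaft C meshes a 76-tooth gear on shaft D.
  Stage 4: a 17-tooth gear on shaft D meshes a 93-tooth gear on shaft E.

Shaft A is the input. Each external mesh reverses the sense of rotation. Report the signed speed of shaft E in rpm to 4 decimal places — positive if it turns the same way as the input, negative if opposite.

Stage 1 [30T→30T]: ω = 2403.0000×30/30 = 2403.0000 rpm, dir flips to −; running = −2403.0000
Stage 2 [22T→95T]: ω = 2403.0000×22/95 = 556.4842 rpm, dir flips to +; running = +556.4842
Stage 3 [95T→76T]: ω = 556.4842×95/76 = 695.6053 rpm, dir flips to −; running = −695.6053
Stage 4 [17T→93T]: ω = 695.6053×17/93 = 127.1537 rpm, dir flips to +; running = +127.1537

+127.1537 rpm (same as input, |ω| = 127.1537 rpm)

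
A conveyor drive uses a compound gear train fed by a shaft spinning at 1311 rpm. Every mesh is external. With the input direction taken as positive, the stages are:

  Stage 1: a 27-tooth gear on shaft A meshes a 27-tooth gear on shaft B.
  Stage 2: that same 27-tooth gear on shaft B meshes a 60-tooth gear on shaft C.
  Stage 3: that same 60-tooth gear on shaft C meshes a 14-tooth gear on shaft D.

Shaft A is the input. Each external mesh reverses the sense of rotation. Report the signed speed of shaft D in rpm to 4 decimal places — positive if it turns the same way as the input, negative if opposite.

-2528.3571 rpm (opposite to input, |ω| = 2528.3571 rpm)

Stage 1 [27T→27T]: ω = 1311.0000×27/27 = 1311.0000 rpm, dir flips to −; running = −1311.0000
Stage 2 [27T→60T]: ω = 1311.0000×27/60 = 589.9500 rpm, dir flips to +; running = +589.9500
Stage 3 [60T→14T]: ω = 589.9500×60/14 = 2528.3571 rpm, dir flips to −; running = −2528.3571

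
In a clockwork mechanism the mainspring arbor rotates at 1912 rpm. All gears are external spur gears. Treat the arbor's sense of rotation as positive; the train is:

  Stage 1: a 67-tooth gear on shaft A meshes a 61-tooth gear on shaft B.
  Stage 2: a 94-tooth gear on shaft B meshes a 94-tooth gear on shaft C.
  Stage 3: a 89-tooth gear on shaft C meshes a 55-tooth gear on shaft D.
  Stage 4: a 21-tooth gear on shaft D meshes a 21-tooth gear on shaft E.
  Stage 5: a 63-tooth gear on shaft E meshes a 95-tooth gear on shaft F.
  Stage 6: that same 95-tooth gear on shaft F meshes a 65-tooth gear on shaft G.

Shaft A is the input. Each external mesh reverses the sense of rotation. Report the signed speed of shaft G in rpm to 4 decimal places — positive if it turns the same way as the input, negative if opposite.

Stage 1 [67T→61T]: ω = 1912.0000×67/61 = 2100.0656 rpm, dir flips to −; running = −2100.0656
Stage 2 [94T→94T]: ω = 2100.0656×94/94 = 2100.0656 rpm, dir flips to +; running = +2100.0656
Stage 3 [89T→55T]: ω = 2100.0656×89/55 = 3398.2879 rpm, dir flips to −; running = −3398.2879
Stage 4 [21T→21T]: ω = 3398.2879×21/21 = 3398.2879 rpm, dir flips to +; running = +3398.2879
Stage 5 [63T→95T]: ω = 3398.2879×63/95 = 2253.6015 rpm, dir flips to −; running = −2253.6015
Stage 6 [95T→65T]: ω = 2253.6015×95/65 = 3293.7252 rpm, dir flips to +; running = +3293.7252

+3293.7252 rpm (same as input, |ω| = 3293.7252 rpm)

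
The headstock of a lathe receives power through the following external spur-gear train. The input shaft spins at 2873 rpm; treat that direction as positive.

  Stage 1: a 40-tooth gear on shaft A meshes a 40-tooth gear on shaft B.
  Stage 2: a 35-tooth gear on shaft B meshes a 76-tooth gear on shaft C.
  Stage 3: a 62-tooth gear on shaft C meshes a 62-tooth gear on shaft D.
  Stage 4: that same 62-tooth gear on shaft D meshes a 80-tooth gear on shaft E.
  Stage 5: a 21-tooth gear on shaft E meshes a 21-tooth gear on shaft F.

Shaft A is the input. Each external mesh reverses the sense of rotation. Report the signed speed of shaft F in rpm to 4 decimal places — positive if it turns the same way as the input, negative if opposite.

-1025.3964 rpm (opposite to input, |ω| = 1025.3964 rpm)

Stage 1 [40T→40T]: ω = 2873.0000×40/40 = 2873.0000 rpm, dir flips to −; running = −2873.0000
Stage 2 [35T→76T]: ω = 2873.0000×35/76 = 1323.0921 rpm, dir flips to +; running = +1323.0921
Stage 3 [62T→62T]: ω = 1323.0921×62/62 = 1323.0921 rpm, dir flips to −; running = −1323.0921
Stage 4 [62T→80T]: ω = 1323.0921×62/80 = 1025.3964 rpm, dir flips to +; running = +1025.3964
Stage 5 [21T→21T]: ω = 1025.3964×21/21 = 1025.3964 rpm, dir flips to −; running = −1025.3964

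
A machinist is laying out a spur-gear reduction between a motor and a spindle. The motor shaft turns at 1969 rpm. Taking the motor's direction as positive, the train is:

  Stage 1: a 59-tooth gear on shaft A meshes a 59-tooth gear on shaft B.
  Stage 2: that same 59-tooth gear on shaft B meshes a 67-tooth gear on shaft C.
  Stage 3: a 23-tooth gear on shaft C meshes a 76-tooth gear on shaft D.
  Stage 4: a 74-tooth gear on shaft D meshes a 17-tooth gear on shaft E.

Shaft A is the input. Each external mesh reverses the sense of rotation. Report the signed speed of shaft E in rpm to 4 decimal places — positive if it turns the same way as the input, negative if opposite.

+2284.1255 rpm (same as input, |ω| = 2284.1255 rpm)

Stage 1 [59T→59T]: ω = 1969.0000×59/59 = 1969.0000 rpm, dir flips to −; running = −1969.0000
Stage 2 [59T→67T]: ω = 1969.0000×59/67 = 1733.8955 rpm, dir flips to +; running = +1733.8955
Stage 3 [23T→76T]: ω = 1733.8955×23/76 = 524.7315 rpm, dir flips to −; running = −524.7315
Stage 4 [74T→17T]: ω = 524.7315×74/17 = 2284.1255 rpm, dir flips to +; running = +2284.1255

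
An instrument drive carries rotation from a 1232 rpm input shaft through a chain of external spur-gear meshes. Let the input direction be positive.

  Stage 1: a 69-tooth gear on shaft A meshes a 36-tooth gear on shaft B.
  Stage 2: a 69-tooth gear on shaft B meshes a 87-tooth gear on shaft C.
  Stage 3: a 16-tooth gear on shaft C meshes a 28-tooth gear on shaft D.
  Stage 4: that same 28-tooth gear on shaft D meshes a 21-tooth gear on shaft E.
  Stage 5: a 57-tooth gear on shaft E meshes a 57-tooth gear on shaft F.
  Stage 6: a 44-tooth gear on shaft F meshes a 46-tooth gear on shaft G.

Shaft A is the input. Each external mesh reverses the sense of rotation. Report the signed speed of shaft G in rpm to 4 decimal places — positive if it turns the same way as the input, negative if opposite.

Stage 1 [69T→36T]: ω = 1232.0000×69/36 = 2361.3333 rpm, dir flips to −; running = −2361.3333
Stage 2 [69T→87T]: ω = 2361.3333×69/87 = 1872.7816 rpm, dir flips to +; running = +1872.7816
Stage 3 [16T→28T]: ω = 1872.7816×16/28 = 1070.1609 rpm, dir flips to −; running = −1070.1609
Stage 4 [28T→21T]: ω = 1070.1609×28/21 = 1426.8812 rpm, dir flips to +; running = +1426.8812
Stage 5 [57T→57T]: ω = 1426.8812×57/57 = 1426.8812 rpm, dir flips to −; running = −1426.8812
Stage 6 [44T→46T]: ω = 1426.8812×44/46 = 1364.8429 rpm, dir flips to +; running = +1364.8429

+1364.8429 rpm (same as input, |ω| = 1364.8429 rpm)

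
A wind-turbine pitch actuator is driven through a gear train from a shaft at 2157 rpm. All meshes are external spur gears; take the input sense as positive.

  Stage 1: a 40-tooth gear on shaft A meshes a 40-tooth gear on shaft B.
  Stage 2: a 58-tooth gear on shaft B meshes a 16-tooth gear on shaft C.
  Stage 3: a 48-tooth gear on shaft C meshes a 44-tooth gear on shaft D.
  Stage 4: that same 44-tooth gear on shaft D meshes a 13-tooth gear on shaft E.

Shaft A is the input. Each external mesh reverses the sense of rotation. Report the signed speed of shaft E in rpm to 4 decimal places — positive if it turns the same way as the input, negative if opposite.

Stage 1 [40T→40T]: ω = 2157.0000×40/40 = 2157.0000 rpm, dir flips to −; running = −2157.0000
Stage 2 [58T→16T]: ω = 2157.0000×58/16 = 7819.1250 rpm, dir flips to +; running = +7819.1250
Stage 3 [48T→44T]: ω = 7819.1250×48/44 = 8529.9545 rpm, dir flips to −; running = −8529.9545
Stage 4 [44T→13T]: ω = 8529.9545×44/13 = 28870.6154 rpm, dir flips to +; running = +28870.6154

+28870.6154 rpm (same as input, |ω| = 28870.6154 rpm)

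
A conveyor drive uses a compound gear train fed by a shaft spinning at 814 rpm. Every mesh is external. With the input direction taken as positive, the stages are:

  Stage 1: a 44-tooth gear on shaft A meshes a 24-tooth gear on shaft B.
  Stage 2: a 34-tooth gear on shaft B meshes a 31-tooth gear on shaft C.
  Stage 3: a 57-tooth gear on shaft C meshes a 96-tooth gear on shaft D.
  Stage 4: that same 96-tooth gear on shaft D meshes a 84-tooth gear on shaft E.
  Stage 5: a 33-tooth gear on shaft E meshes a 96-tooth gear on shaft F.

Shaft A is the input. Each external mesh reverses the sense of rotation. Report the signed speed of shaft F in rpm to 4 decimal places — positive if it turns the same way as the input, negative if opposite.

-381.7872 rpm (opposite to input, |ω| = 381.7872 rpm)

Stage 1 [44T→24T]: ω = 814.0000×44/24 = 1492.3333 rpm, dir flips to −; running = −1492.3333
Stage 2 [34T→31T]: ω = 1492.3333×34/31 = 1636.7527 rpm, dir flips to +; running = +1636.7527
Stage 3 [57T→96T]: ω = 1636.7527×57/96 = 971.8219 rpm, dir flips to −; running = −971.8219
Stage 4 [96T→84T]: ω = 971.8219×96/84 = 1110.6536 rpm, dir flips to +; running = +1110.6536
Stage 5 [33T→96T]: ω = 1110.6536×33/96 = 381.7872 rpm, dir flips to −; running = −381.7872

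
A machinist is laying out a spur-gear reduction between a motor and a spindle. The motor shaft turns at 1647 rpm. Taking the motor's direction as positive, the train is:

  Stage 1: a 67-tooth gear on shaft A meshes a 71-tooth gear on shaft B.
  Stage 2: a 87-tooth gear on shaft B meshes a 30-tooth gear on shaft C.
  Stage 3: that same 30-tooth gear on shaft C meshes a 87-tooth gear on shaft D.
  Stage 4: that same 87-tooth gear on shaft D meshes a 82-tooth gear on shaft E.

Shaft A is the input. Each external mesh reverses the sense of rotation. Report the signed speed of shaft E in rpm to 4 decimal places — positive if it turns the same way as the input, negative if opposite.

+1648.9802 rpm (same as input, |ω| = 1648.9802 rpm)

Stage 1 [67T→71T]: ω = 1647.0000×67/71 = 1554.2113 rpm, dir flips to −; running = −1554.2113
Stage 2 [87T→30T]: ω = 1554.2113×87/30 = 4507.2127 rpm, dir flips to +; running = +4507.2127
Stage 3 [30T→87T]: ω = 4507.2127×30/87 = 1554.2113 rpm, dir flips to −; running = −1554.2113
Stage 4 [87T→82T]: ω = 1554.2113×87/82 = 1648.9802 rpm, dir flips to +; running = +1648.9802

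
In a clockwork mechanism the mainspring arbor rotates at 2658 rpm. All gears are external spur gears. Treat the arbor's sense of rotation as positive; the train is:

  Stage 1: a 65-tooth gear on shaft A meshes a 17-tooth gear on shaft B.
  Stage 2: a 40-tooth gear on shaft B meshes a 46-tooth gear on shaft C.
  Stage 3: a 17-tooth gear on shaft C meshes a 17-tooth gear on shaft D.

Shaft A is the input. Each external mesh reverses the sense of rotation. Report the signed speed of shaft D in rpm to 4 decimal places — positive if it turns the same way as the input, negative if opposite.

-8837.3402 rpm (opposite to input, |ω| = 8837.3402 rpm)

Stage 1 [65T→17T]: ω = 2658.0000×65/17 = 10162.9412 rpm, dir flips to −; running = −10162.9412
Stage 2 [40T→46T]: ω = 10162.9412×40/46 = 8837.3402 rpm, dir flips to +; running = +8837.3402
Stage 3 [17T→17T]: ω = 8837.3402×17/17 = 8837.3402 rpm, dir flips to −; running = −8837.3402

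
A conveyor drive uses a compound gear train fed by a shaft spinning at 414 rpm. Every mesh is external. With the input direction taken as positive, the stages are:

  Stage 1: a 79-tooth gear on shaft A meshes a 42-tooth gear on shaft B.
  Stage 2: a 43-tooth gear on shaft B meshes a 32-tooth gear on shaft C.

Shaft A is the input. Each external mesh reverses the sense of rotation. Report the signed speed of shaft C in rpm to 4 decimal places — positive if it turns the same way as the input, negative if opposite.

+1046.3973 rpm (same as input, |ω| = 1046.3973 rpm)

Stage 1 [79T→42T]: ω = 414.0000×79/42 = 778.7143 rpm, dir flips to −; running = −778.7143
Stage 2 [43T→32T]: ω = 778.7143×43/32 = 1046.3973 rpm, dir flips to +; running = +1046.3973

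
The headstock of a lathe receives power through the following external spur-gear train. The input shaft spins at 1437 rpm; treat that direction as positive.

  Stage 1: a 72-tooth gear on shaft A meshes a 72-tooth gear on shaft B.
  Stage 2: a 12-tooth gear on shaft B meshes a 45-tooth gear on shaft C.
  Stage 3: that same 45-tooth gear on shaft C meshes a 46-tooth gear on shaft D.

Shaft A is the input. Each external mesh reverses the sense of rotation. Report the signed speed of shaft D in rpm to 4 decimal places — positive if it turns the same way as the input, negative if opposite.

Stage 1 [72T→72T]: ω = 1437.0000×72/72 = 1437.0000 rpm, dir flips to −; running = −1437.0000
Stage 2 [12T→45T]: ω = 1437.0000×12/45 = 383.2000 rpm, dir flips to +; running = +383.2000
Stage 3 [45T→46T]: ω = 383.2000×45/46 = 374.8696 rpm, dir flips to −; running = −374.8696

-374.8696 rpm (opposite to input, |ω| = 374.8696 rpm)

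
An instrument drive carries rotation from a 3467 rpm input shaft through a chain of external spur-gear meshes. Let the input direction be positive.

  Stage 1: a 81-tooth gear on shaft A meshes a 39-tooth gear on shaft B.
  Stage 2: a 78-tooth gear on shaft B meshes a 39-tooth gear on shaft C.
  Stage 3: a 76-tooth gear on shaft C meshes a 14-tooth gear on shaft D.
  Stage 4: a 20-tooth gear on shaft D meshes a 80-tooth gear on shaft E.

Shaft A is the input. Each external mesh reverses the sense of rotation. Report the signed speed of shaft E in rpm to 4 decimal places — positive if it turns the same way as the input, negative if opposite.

+19544.7363 rpm (same as input, |ω| = 19544.7363 rpm)

Stage 1 [81T→39T]: ω = 3467.0000×81/39 = 7200.6923 rpm, dir flips to −; running = −7200.6923
Stage 2 [78T→39T]: ω = 7200.6923×78/39 = 14401.3846 rpm, dir flips to +; running = +14401.3846
Stage 3 [76T→14T]: ω = 14401.3846×76/14 = 78178.9451 rpm, dir flips to −; running = −78178.9451
Stage 4 [20T→80T]: ω = 78178.9451×20/80 = 19544.7363 rpm, dir flips to +; running = +19544.7363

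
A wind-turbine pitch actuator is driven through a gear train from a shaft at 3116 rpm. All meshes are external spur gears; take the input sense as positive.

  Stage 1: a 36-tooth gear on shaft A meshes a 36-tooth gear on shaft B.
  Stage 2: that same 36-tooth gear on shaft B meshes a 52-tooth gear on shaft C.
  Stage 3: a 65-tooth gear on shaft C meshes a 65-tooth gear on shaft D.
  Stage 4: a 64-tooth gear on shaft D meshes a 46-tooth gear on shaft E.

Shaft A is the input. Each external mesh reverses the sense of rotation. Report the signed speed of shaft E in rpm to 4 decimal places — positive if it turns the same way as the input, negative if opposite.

+3001.3645 rpm (same as input, |ω| = 3001.3645 rpm)

Stage 1 [36T→36T]: ω = 3116.0000×36/36 = 3116.0000 rpm, dir flips to −; running = −3116.0000
Stage 2 [36T→52T]: ω = 3116.0000×36/52 = 2157.2308 rpm, dir flips to +; running = +2157.2308
Stage 3 [65T→65T]: ω = 2157.2308×65/65 = 2157.2308 rpm, dir flips to −; running = −2157.2308
Stage 4 [64T→46T]: ω = 2157.2308×64/46 = 3001.3645 rpm, dir flips to +; running = +3001.3645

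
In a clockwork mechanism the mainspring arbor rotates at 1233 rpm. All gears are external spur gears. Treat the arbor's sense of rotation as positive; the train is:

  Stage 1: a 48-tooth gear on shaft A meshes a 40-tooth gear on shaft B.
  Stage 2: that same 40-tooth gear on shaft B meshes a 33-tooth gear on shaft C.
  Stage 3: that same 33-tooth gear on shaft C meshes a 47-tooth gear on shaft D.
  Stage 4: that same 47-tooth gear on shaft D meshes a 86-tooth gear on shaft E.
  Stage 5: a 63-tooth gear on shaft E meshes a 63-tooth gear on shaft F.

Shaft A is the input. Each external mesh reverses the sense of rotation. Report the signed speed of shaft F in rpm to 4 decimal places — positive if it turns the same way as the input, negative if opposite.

Stage 1 [48T→40T]: ω = 1233.0000×48/40 = 1479.6000 rpm, dir flips to −; running = −1479.6000
Stage 2 [40T→33T]: ω = 1479.6000×40/33 = 1793.4545 rpm, dir flips to +; running = +1793.4545
Stage 3 [33T→47T]: ω = 1793.4545×33/47 = 1259.2340 rpm, dir flips to −; running = −1259.2340
Stage 4 [47T→86T]: ω = 1259.2340×47/86 = 688.1860 rpm, dir flips to +; running = +688.1860
Stage 5 [63T→63T]: ω = 688.1860×63/63 = 688.1860 rpm, dir flips to −; running = −688.1860

-688.1860 rpm (opposite to input, |ω| = 688.1860 rpm)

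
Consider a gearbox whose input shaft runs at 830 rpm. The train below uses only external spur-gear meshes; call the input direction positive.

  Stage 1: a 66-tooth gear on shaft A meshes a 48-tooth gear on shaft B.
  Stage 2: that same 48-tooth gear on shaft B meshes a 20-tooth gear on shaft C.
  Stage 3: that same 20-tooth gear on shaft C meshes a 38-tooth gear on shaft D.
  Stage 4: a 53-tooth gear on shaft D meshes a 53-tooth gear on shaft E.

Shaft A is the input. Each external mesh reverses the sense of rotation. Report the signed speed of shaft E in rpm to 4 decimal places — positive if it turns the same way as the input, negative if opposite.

Stage 1 [66T→48T]: ω = 830.0000×66/48 = 1141.2500 rpm, dir flips to −; running = −1141.2500
Stage 2 [48T→20T]: ω = 1141.2500×48/20 = 2739.0000 rpm, dir flips to +; running = +2739.0000
Stage 3 [20T→38T]: ω = 2739.0000×20/38 = 1441.5789 rpm, dir flips to −; running = −1441.5789
Stage 4 [53T→53T]: ω = 1441.5789×53/53 = 1441.5789 rpm, dir flips to +; running = +1441.5789

+1441.5789 rpm (same as input, |ω| = 1441.5789 rpm)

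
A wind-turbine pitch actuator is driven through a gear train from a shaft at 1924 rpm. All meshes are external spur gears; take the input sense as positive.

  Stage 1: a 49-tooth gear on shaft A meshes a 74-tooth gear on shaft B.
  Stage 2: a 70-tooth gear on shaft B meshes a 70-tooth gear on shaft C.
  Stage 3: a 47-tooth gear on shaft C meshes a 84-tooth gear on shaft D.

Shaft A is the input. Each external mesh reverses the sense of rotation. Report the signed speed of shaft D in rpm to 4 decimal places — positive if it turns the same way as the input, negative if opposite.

Stage 1 [49T→74T]: ω = 1924.0000×49/74 = 1274.0000 rpm, dir flips to −; running = −1274.0000
Stage 2 [70T→70T]: ω = 1274.0000×70/70 = 1274.0000 rpm, dir flips to +; running = +1274.0000
Stage 3 [47T→84T]: ω = 1274.0000×47/84 = 712.8333 rpm, dir flips to −; running = −712.8333

-712.8333 rpm (opposite to input, |ω| = 712.8333 rpm)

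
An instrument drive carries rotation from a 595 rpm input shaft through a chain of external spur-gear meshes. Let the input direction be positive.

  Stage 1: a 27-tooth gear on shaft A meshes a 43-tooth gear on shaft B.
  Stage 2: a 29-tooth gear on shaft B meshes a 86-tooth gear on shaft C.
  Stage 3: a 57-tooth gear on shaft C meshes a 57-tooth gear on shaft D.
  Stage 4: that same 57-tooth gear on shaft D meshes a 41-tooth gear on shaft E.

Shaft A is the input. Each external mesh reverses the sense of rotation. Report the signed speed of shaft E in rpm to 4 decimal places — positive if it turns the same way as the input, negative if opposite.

Stage 1 [27T→43T]: ω = 595.0000×27/43 = 373.6047 rpm, dir flips to −; running = −373.6047
Stage 2 [29T→86T]: ω = 373.6047×29/86 = 125.9830 rpm, dir flips to +; running = +125.9830
Stage 3 [57T→57T]: ω = 125.9830×57/57 = 125.9830 rpm, dir flips to −; running = −125.9830
Stage 4 [57T→41T]: ω = 125.9830×57/41 = 175.1470 rpm, dir flips to +; running = +175.1470

+175.1470 rpm (same as input, |ω| = 175.1470 rpm)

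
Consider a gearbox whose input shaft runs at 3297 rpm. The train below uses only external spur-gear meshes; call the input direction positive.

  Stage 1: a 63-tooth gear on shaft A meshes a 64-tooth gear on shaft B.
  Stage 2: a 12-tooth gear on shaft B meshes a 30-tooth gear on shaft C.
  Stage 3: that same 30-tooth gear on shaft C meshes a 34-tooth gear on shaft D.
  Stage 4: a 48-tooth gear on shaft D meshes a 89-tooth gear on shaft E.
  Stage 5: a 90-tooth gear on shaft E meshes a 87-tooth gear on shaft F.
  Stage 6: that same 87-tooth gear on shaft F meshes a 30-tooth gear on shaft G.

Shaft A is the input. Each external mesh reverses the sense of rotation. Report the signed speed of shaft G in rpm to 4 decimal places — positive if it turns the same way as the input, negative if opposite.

Stage 1 [63T→64T]: ω = 3297.0000×63/64 = 3245.4844 rpm, dir flips to −; running = −3245.4844
Stage 2 [12T→30T]: ω = 3245.4844×12/30 = 1298.1937 rpm, dir flips to +; running = +1298.1937
Stage 3 [30T→34T]: ω = 1298.1937×30/34 = 1145.4651 rpm, dir flips to −; running = −1145.4651
Stage 4 [48T→89T]: ω = 1145.4651×48/89 = 617.7789 rpm, dir flips to +; running = +617.7789
Stage 5 [90T→87T]: ω = 617.7789×90/87 = 639.0816 rpm, dir flips to −; running = −639.0816
Stage 6 [87T→30T]: ω = 639.0816×87/30 = 1853.3367 rpm, dir flips to +; running = +1853.3367

+1853.3367 rpm (same as input, |ω| = 1853.3367 rpm)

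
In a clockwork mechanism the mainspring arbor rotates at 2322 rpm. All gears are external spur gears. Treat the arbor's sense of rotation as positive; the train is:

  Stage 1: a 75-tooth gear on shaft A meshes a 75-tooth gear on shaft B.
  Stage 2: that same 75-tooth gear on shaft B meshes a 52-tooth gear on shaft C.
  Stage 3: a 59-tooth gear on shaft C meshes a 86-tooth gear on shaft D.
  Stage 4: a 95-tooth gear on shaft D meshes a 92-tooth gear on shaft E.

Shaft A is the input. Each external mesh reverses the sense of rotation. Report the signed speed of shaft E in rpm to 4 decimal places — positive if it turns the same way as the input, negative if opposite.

+2372.5178 rpm (same as input, |ω| = 2372.5178 rpm)

Stage 1 [75T→75T]: ω = 2322.0000×75/75 = 2322.0000 rpm, dir flips to −; running = −2322.0000
Stage 2 [75T→52T]: ω = 2322.0000×75/52 = 3349.0385 rpm, dir flips to +; running = +3349.0385
Stage 3 [59T→86T]: ω = 3349.0385×59/86 = 2297.5962 rpm, dir flips to −; running = −2297.5962
Stage 4 [95T→92T]: ω = 2297.5962×95/92 = 2372.5178 rpm, dir flips to +; running = +2372.5178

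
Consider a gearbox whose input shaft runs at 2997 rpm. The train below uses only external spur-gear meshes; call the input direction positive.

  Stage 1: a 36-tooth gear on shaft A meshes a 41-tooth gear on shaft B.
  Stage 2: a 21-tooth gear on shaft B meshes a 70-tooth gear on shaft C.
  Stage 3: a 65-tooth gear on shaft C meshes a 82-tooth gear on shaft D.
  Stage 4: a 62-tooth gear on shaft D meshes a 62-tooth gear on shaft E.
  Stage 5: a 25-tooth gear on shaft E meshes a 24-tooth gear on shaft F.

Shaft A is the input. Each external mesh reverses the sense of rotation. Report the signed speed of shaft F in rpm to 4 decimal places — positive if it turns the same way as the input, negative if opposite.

-651.8609 rpm (opposite to input, |ω| = 651.8609 rpm)

Stage 1 [36T→41T]: ω = 2997.0000×36/41 = 2631.5122 rpm, dir flips to −; running = −2631.5122
Stage 2 [21T→70T]: ω = 2631.5122×21/70 = 789.4537 rpm, dir flips to +; running = +789.4537
Stage 3 [65T→82T]: ω = 789.4537×65/82 = 625.7864 rpm, dir flips to −; running = −625.7864
Stage 4 [62T→62T]: ω = 625.7864×62/62 = 625.7864 rpm, dir flips to +; running = +625.7864
Stage 5 [25T→24T]: ω = 625.7864×25/24 = 651.8609 rpm, dir flips to −; running = −651.8609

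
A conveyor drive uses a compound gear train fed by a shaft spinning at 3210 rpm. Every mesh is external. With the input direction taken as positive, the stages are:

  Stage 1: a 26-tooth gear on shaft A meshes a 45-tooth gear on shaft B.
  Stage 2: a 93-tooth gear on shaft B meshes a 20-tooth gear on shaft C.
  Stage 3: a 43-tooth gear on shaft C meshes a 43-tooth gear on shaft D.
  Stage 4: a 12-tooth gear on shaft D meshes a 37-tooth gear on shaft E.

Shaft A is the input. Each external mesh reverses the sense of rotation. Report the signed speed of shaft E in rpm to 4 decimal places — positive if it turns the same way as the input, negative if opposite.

Stage 1 [26T→45T]: ω = 3210.0000×26/45 = 1854.6667 rpm, dir flips to −; running = −1854.6667
Stage 2 [93T→20T]: ω = 1854.6667×93/20 = 8624.2000 rpm, dir flips to +; running = +8624.2000
Stage 3 [43T→43T]: ω = 8624.2000×43/43 = 8624.2000 rpm, dir flips to −; running = −8624.2000
Stage 4 [12T→37T]: ω = 8624.2000×12/37 = 2797.0378 rpm, dir flips to +; running = +2797.0378

+2797.0378 rpm (same as input, |ω| = 2797.0378 rpm)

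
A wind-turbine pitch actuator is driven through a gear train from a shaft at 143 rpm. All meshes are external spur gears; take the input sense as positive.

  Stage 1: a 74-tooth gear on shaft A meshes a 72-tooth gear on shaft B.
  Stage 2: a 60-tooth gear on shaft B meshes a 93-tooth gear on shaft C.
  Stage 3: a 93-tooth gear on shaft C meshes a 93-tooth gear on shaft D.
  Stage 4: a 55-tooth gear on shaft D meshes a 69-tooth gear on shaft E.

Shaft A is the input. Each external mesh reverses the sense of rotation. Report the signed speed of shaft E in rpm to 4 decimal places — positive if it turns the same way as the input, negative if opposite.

+75.5818 rpm (same as input, |ω| = 75.5818 rpm)

Stage 1 [74T→72T]: ω = 143.0000×74/72 = 146.9722 rpm, dir flips to −; running = −146.9722
Stage 2 [60T→93T]: ω = 146.9722×60/93 = 94.8208 rpm, dir flips to +; running = +94.8208
Stage 3 [93T→93T]: ω = 94.8208×93/93 = 94.8208 rpm, dir flips to −; running = −94.8208
Stage 4 [55T→69T]: ω = 94.8208×55/69 = 75.5818 rpm, dir flips to +; running = +75.5818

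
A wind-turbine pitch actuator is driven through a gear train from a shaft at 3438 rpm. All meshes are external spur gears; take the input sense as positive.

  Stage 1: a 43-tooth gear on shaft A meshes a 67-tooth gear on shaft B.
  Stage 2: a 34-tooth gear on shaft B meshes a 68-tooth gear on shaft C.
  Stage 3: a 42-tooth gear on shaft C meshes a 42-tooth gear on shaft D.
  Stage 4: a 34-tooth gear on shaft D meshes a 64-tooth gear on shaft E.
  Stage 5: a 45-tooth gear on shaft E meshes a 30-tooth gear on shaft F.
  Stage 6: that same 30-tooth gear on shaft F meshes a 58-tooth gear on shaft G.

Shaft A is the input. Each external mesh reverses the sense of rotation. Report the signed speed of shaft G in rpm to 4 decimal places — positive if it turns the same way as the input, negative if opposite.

Stage 1 [43T→67T]: ω = 3438.0000×43/67 = 2206.4776 rpm, dir flips to −; running = −2206.4776
Stage 2 [34T→68T]: ω = 2206.4776×34/68 = 1103.2388 rpm, dir flips to +; running = +1103.2388
Stage 3 [42T→42T]: ω = 1103.2388×42/42 = 1103.2388 rpm, dir flips to −; running = −1103.2388
Stage 4 [34T→64T]: ω = 1103.2388×34/64 = 586.0956 rpm, dir flips to +; running = +586.0956
Stage 5 [45T→30T]: ω = 586.0956×45/30 = 879.1434 rpm, dir flips to −; running = −879.1434
Stage 6 [30T→58T]: ω = 879.1434×30/58 = 454.7294 rpm, dir flips to +; running = +454.7294

+454.7294 rpm (same as input, |ω| = 454.7294 rpm)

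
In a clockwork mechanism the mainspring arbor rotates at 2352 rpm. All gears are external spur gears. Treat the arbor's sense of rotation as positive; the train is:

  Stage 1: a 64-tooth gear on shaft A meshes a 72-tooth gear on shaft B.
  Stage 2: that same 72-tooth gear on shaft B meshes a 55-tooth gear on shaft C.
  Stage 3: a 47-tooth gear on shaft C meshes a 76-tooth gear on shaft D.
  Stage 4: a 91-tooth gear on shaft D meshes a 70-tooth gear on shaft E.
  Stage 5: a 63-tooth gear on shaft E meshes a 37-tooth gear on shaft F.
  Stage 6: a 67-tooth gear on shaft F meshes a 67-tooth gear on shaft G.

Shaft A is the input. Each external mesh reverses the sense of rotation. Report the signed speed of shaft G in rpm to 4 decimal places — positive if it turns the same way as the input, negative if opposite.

+3746.4595 rpm (same as input, |ω| = 3746.4595 rpm)

Stage 1 [64T→72T]: ω = 2352.0000×64/72 = 2090.6667 rpm, dir flips to −; running = −2090.6667
Stage 2 [72T→55T]: ω = 2090.6667×72/55 = 2736.8727 rpm, dir flips to +; running = +2736.8727
Stage 3 [47T→76T]: ω = 2736.8727×47/76 = 1692.5397 rpm, dir flips to −; running = −1692.5397
Stage 4 [91T→70T]: ω = 1692.5397×91/70 = 2200.3016 rpm, dir flips to +; running = +2200.3016
Stage 5 [63T→37T]: ω = 2200.3016×63/37 = 3746.4595 rpm, dir flips to −; running = −3746.4595
Stage 6 [67T→67T]: ω = 3746.4595×67/67 = 3746.4595 rpm, dir flips to +; running = +3746.4595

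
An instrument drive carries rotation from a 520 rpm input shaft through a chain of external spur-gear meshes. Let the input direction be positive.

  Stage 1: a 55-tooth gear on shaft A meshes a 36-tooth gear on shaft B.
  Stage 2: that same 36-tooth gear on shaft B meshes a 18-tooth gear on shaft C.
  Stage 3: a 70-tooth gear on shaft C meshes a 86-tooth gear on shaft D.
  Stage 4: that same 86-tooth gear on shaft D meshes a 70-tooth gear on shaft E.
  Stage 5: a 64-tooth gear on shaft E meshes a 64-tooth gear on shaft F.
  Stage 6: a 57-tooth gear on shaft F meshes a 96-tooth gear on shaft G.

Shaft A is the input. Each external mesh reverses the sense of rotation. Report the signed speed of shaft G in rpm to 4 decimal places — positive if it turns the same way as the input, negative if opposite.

+943.4028 rpm (same as input, |ω| = 943.4028 rpm)

Stage 1 [55T→36T]: ω = 520.0000×55/36 = 794.4444 rpm, dir flips to −; running = −794.4444
Stage 2 [36T→18T]: ω = 794.4444×36/18 = 1588.8889 rpm, dir flips to +; running = +1588.8889
Stage 3 [70T→86T]: ω = 1588.8889×70/86 = 1293.2817 rpm, dir flips to −; running = −1293.2817
Stage 4 [86T→70T]: ω = 1293.2817×86/70 = 1588.8889 rpm, dir flips to +; running = +1588.8889
Stage 5 [64T→64T]: ω = 1588.8889×64/64 = 1588.8889 rpm, dir flips to −; running = −1588.8889
Stage 6 [57T→96T]: ω = 1588.8889×57/96 = 943.4028 rpm, dir flips to +; running = +943.4028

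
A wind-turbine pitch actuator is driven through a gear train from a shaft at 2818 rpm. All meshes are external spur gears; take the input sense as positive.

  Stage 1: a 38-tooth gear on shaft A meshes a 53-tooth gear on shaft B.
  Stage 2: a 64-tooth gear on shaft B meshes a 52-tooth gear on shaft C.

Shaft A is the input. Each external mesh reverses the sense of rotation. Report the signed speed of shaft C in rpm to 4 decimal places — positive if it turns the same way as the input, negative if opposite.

Stage 1 [38T→53T]: ω = 2818.0000×38/53 = 2020.4528 rpm, dir flips to −; running = −2020.4528
Stage 2 [64T→52T]: ω = 2020.4528×64/52 = 2486.7112 rpm, dir flips to +; running = +2486.7112

+2486.7112 rpm (same as input, |ω| = 2486.7112 rpm)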